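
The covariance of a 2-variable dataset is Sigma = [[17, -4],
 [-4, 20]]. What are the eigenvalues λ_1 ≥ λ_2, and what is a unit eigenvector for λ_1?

Step 1 — characteristic polynomial of 2×2 Sigma:
  det(Sigma - λI) = λ² - trace · λ + det = 0.
  trace = 17 + 20 = 37, det = 17·20 - (-4)² = 324.
Step 2 — discriminant:
  Δ = trace² - 4·det = 1369 - 1296 = 73.
Step 3 — eigenvalues:
  λ = (trace ± √Δ)/2 = (37 ± 8.544)/2,
  λ_1 = 22.772,  λ_2 = 14.228.

Step 4 — unit eigenvector for λ_1: solve (Sigma - λ_1 I)v = 0. First row:
  (17 - 22.772)·v_x + (-4)·v_y = 0, i.e. (-5.772)·v_x + (-4)·v_y = 0,
  so v ∝ (b, λ_1 - a) = (-4, 5.772); multiply by -1 so the first entry is positive: u = (4, -5.772).
  ||u|| = √((4)² + (-5.772)²) = √(49.316) ≈ 7.0225,
  v_1 = u/||u|| ≈ (0.5696, -0.8219) (||v_1|| = 1).

λ_1 = 22.772,  λ_2 = 14.228;  v_1 ≈ (0.5696, -0.8219)


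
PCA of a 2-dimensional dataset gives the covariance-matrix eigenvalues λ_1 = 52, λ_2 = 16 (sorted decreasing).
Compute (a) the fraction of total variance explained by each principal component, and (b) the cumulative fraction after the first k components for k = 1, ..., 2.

Step 1 — total variance = trace(Sigma) = Σ λ_i = 52 + 16 = 68.

Step 2 — fraction explained by component i = λ_i / Σ λ:
  PC1: 52/68 = 0.7647
  PC2: 16/68 = 0.2353

Step 3 — cumulative fraction after k components = (λ_1 + ... + λ_k) / Σ λ:
  k = 1: 52/68 = 0.7647
  k = 2: (52 + 16)/68 = 68/68 = 1

Summary (fraction, with percent):

explained: PC1 0.7647 (76.47%), PC2 0.2353 (23.53%);  cumulative: 0.7647, 1


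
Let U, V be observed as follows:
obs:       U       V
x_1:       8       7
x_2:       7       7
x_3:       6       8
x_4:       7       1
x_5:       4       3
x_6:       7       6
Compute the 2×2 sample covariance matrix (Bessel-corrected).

Step 1 — column means:
  mean(U) = (8 + 7 + 6 + 7 + 4 + 7) / 6 = 39/6 = 6.5
  mean(V) = (7 + 7 + 8 + 1 + 3 + 6) / 6 = 32/6 = 5.3333

Step 2 — sample covariance S[i,j] = (1/(n-1)) · Σ_k (x_{k,i} - mean_i) · (x_{k,j} - mean_j), with n-1 = 5.
  S[U,U] = ((1.5)·(1.5) + (0.5)·(0.5) + (-0.5)·(-0.5) + (0.5)·(0.5) + (-2.5)·(-2.5) + (0.5)·(0.5)) / 5 = 9.5/5 = 1.9
  S[U,V] = ((1.5)·(1.6667) + (0.5)·(1.6667) + (-0.5)·(2.6667) + (0.5)·(-4.3333) + (-2.5)·(-2.3333) + (0.5)·(0.6667)) / 5 = 6/5 = 1.2
  S[V,V] = ((1.6667)·(1.6667) + (1.6667)·(1.6667) + (2.6667)·(2.6667) + (-4.3333)·(-4.3333) + (-2.3333)·(-2.3333) + (0.6667)·(0.6667)) / 5 = 37.3333/5 = 7.4667

S is symmetric (S[j,i] = S[i,j]). Assembling:

S = [[1.9, 1.2],
 [1.2, 7.4667]]


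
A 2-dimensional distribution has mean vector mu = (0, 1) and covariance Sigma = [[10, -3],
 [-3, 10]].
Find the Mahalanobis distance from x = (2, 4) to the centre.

Step 1 — centre the observation: (x - mu) = (2, 3).

Step 2 — invert Sigma. det(Sigma) = 10·10 - (-3)² = 91.
  Sigma^{-1} = (1/det) · [[d, -b], [-b, a]] = [[0.1099, 0.033],
 [0.033, 0.1099]].

Step 3 — form the quadratic (x - mu)^T · Sigma^{-1} · (x - mu):
  Sigma^{-1} · (x - mu) = (0.3187, 0.3956).
  (x - mu)^T · [Sigma^{-1} · (x - mu)] = (2)·(0.3187) + (3)·(0.3956) = 1.8242.

Step 4 — take square root: d = √(1.8242) ≈ 1.3506.

d(x, mu) = √(1.8242) ≈ 1.3506


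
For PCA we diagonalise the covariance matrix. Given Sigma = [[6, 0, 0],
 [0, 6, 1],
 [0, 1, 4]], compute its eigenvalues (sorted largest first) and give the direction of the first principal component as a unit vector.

Step 1 — characteristic polynomial p(λ) = det(λI - Sigma) = λ³ - tr·λ² + c_1·λ - det, where tr = trace, c_1 = sum of the principal 2×2 minors, det = det(Sigma):
  tr = 6 + 6 + 4 = 16,
  c_1 = (6·6 - (0)²) + (6·4 - (0)²) + (6·4 - (1)²) = 36 + 24 + 23 = 83,
  det = 6·(6·4 - (1)²) - (0)·((0)·4 - (1)·(0)) + (0)·((0)·(1) - 6·(0)) = 6·(23) - (0)·(0) + (0)·(0) = 138.
  So p(λ) = λ³ - 16λ² + 83λ - 138.
Step 2 — look for an integer root (rational root theorem: any rational root is an integer divisor of 138). Testing λ = 6:
  p(6) = 216 - 576 + 498 - 138 = 0  ✓
  Dividing out (λ - 6): p(λ) = (λ - 6)(λ² - 10λ + 23).
Step 3 — remaining eigenvalues from the quadratic λ² - 10λ + 23 = 0:
  Δ = 10² - 4·23 = 100 - 92 = 8,  λ = (10 ± √8)/2 = (10 ± 2.8284)/2 ≈ 6.4142 or 3.5858.
  Sorted: λ_1 = 6.4142,  λ_2 = 6,  λ_3 = 3.5858  (check: sum = 16 = tr ✓).

Step 4 — unit eigenvector for λ_1 ≈ 6.4142: v spans the null space of (Sigma - λ_1 I), whose rows are
  r_1 = (-0.4142, 0, 0),  r_2 = (0, -0.4142, 1),  r_3 = (0, 1, -2.4142).
  v is orthogonal to every row, so take v ∝ r_1 × r_2 = ((0)·(1) - (0)·(-0.4142), (0)·(0) - (-0.4142)·(1), (-0.4142)·(-0.4142) - (0)·(0)) ≈ (0, 0.4142, 0.1716).
  Let u = (0, 0.4142, 0.1716).
  ||u|| = √((0)² + (0.4142)² + (0.1716)²) = √(0.201) ≈ 0.4483,  v_1 = u/||u|| ≈ (0, 0.9239, 0.3827) (||v_1|| = 1).

λ_1 = 6.4142,  λ_2 = 6,  λ_3 = 3.5858;  v_1 ≈ (0, 0.9239, 0.3827)


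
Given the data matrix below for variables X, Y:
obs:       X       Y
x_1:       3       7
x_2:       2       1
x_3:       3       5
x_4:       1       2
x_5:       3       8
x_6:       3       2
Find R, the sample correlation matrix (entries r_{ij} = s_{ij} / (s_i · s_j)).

Step 1 — column means:
  mean(X) = (3 + 2 + 3 + 1 + 3 + 3) / 6 = 15/6 = 2.5
  mean(Y) = (7 + 1 + 5 + 2 + 8 + 2) / 6 = 25/6 = 4.1667

Step 2 — sample variances and covariances s[i,j] = (1/(n-1)) · Σ_k (x_{k,i} - mean_i) · (x_{k,j} - mean_j), with n-1 = 5:
  s[X,X] = ((0.5)·(0.5) + (-0.5)·(-0.5) + (0.5)·(0.5) + (-1.5)·(-1.5) + (0.5)·(0.5) + (0.5)·(0.5)) / 5 = 3.5/5 = 0.7
  s[X,Y] = ((0.5)·(2.8333) + (-0.5)·(-3.1667) + (0.5)·(0.8333) + (-1.5)·(-2.1667) + (0.5)·(3.8333) + (0.5)·(-2.1667)) / 5 = 7.5/5 = 1.5
  s[Y,Y] = ((2.8333)·(2.8333) + (-3.1667)·(-3.1667) + (0.8333)·(0.8333) + (-2.1667)·(-2.1667) + (3.8333)·(3.8333) + (-2.1667)·(-2.1667)) / 5 = 42.8333/5 = 8.5667
  Sample standard deviations s_i = √(s[i,i]):
  s(X) = √(0.7) = 0.8367
  s(Y) = √(8.5667) = 2.9269

Step 3 — r_{ij} = s_{ij} / (s_i · s_j):
  r[X,X] = 1 (diagonal).
  r[X,Y] = 1.5 / (0.8367 · 2.9269) = 1.5 / 2.4488 = 0.6125
  r[Y,Y] = 1 (diagonal).

R is symmetric with unit diagonal. Assembling:

R = [[1, 0.6125],
 [0.6125, 1]]


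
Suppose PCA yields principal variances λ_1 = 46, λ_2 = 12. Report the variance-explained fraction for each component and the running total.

Step 1 — total variance = trace(Sigma) = Σ λ_i = 46 + 12 = 58.

Step 2 — fraction explained by component i = λ_i / Σ λ:
  PC1: 46/58 = 0.7931
  PC2: 12/58 = 0.2069

Step 3 — cumulative fraction after k components = (λ_1 + ... + λ_k) / Σ λ:
  k = 1: 46/58 = 0.7931
  k = 2: (46 + 12)/58 = 58/58 = 1

Summary (fraction, with percent):

explained: PC1 0.7931 (79.31%), PC2 0.2069 (20.69%);  cumulative: 0.7931, 1


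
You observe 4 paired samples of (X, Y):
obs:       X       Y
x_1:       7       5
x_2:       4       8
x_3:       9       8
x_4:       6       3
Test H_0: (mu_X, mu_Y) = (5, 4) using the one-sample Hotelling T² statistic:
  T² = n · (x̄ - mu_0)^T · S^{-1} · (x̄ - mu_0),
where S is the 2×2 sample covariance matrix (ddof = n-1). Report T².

Step 1 — sample mean vector:
  mean(X) = (7 + 4 + 9 + 6) / 4 = 26/4 = 6.5
  mean(Y) = (5 + 8 + 8 + 3) / 4 = 24/4 = 6
  x̄ = (6.5, 6),  deviation x̄ - mu_0 = (6.5, 6) - (5, 4) = (1.5, 2).

Step 2 — sample covariance matrix, S[i,j] = (1/(n-1)) · Σ_k (x_{k,i} - mean_i) · (x_{k,j} - mean_j), divisor n-1 = 3:
  S[X,X] = ((0.5)·(0.5) + (-2.5)·(-2.5) + (2.5)·(2.5) + (-0.5)·(-0.5)) / 3 = 13/3 = 4.3333
  S[X,Y] = ((0.5)·(-1) + (-2.5)·(2) + (2.5)·(2) + (-0.5)·(-3)) / 3 = 1/3 = 0.3333
  S[Y,Y] = ((-1)·(-1) + (2)·(2) + (2)·(2) + (-3)·(-3)) / 3 = 18/3 = 6
  S = [[4.3333, 0.3333],
 [0.3333, 6]].

Step 3 — invert S. det(S) = 4.3333·6 - (0.3333)² = 25.8889.
  S^{-1} = (1/det) · [[d, -b], [-b, a]] = [[0.2318, -0.0129],
 [-0.0129, 0.1674]].

Step 4 — quadratic form (x̄ - mu_0)^T · S^{-1} · (x̄ - mu_0):
  S^{-1} · (x̄ - mu_0) = (0.3219, 0.3155),
  (x̄ - mu_0)^T · [...] = (1.5)·(0.3219) + (2)·(0.3155) = 1.1137.

Step 5 — scale by n: T² = 4 · 1.1137 = 4.4549.

T² ≈ 4.4549


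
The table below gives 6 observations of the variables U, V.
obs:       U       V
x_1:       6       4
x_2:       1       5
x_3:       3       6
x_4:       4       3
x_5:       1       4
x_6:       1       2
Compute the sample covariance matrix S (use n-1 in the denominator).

Step 1 — column means:
  mean(U) = (6 + 1 + 3 + 4 + 1 + 1) / 6 = 16/6 = 2.6667
  mean(V) = (4 + 5 + 6 + 3 + 4 + 2) / 6 = 24/6 = 4

Step 2 — sample covariance S[i,j] = (1/(n-1)) · Σ_k (x_{k,i} - mean_i) · (x_{k,j} - mean_j), with n-1 = 5.
  S[U,U] = ((3.3333)·(3.3333) + (-1.6667)·(-1.6667) + (0.3333)·(0.3333) + (1.3333)·(1.3333) + (-1.6667)·(-1.6667) + (-1.6667)·(-1.6667)) / 5 = 21.3333/5 = 4.2667
  S[U,V] = ((3.3333)·(0) + (-1.6667)·(1) + (0.3333)·(2) + (1.3333)·(-1) + (-1.6667)·(0) + (-1.6667)·(-2)) / 5 = 1/5 = 0.2
  S[V,V] = ((0)·(0) + (1)·(1) + (2)·(2) + (-1)·(-1) + (0)·(0) + (-2)·(-2)) / 5 = 10/5 = 2

S is symmetric (S[j,i] = S[i,j]). Assembling:

S = [[4.2667, 0.2],
 [0.2, 2]]


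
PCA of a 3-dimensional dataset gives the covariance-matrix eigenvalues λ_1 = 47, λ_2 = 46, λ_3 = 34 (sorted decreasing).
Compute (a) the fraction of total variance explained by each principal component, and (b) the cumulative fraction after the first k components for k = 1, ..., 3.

Step 1 — total variance = trace(Sigma) = Σ λ_i = 47 + 46 + 34 = 127.

Step 2 — fraction explained by component i = λ_i / Σ λ:
  PC1: 47/127 = 0.3701
  PC2: 46/127 = 0.3622
  PC3: 34/127 = 0.2677

Step 3 — cumulative fraction after k components = (λ_1 + ... + λ_k) / Σ λ:
  k = 1: 47/127 = 0.3701
  k = 2: (47 + 46)/127 = 93/127 = 0.7323
  k = 3: (47 + 46 + 34)/127 = 127/127 = 1

Summary (fraction, with percent):

explained: PC1 0.3701 (37.01%), PC2 0.3622 (36.22%), PC3 0.2677 (26.77%);  cumulative: 0.3701, 0.7323, 1


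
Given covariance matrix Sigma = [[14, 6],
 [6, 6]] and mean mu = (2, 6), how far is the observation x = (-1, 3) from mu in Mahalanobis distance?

Step 1 — centre the observation: (x - mu) = (-3, -3).

Step 2 — invert Sigma. det(Sigma) = 14·6 - (6)² = 48.
  Sigma^{-1} = (1/det) · [[d, -b], [-b, a]] = [[0.125, -0.125],
 [-0.125, 0.2917]].

Step 3 — form the quadratic (x - mu)^T · Sigma^{-1} · (x - mu):
  Sigma^{-1} · (x - mu) = (0, -0.5).
  (x - mu)^T · [Sigma^{-1} · (x - mu)] = (-3)·(0) + (-3)·(-0.5) = 1.5.

Step 4 — take square root: d = √(1.5) ≈ 1.2247.

d(x, mu) = √(1.5) ≈ 1.2247


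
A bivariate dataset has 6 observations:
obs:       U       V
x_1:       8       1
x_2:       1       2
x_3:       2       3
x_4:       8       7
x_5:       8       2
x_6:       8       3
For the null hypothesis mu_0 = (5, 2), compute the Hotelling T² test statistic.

Step 1 — sample mean vector:
  mean(U) = (8 + 1 + 2 + 8 + 8 + 8) / 6 = 35/6 = 5.8333
  mean(V) = (1 + 2 + 3 + 7 + 2 + 3) / 6 = 18/6 = 3
  x̄ = (5.8333, 3),  deviation x̄ - mu_0 = (5.8333, 3) - (5, 2) = (0.8333, 1).

Step 2 — sample covariance matrix, S[i,j] = (1/(n-1)) · Σ_k (x_{k,i} - mean_i) · (x_{k,j} - mean_j), divisor n-1 = 5:
  S[U,U] = ((2.1667)·(2.1667) + (-4.8333)·(-4.8333) + (-3.8333)·(-3.8333) + (2.1667)·(2.1667) + (2.1667)·(2.1667) + (2.1667)·(2.1667)) / 5 = 56.8333/5 = 11.3667
  S[U,V] = ((2.1667)·(-2) + (-4.8333)·(-1) + (-3.8333)·(0) + (2.1667)·(4) + (2.1667)·(-1) + (2.1667)·(0)) / 5 = 7/5 = 1.4
  S[V,V] = ((-2)·(-2) + (-1)·(-1) + (0)·(0) + (4)·(4) + (-1)·(-1) + (0)·(0)) / 5 = 22/5 = 4.4
  S = [[11.3667, 1.4],
 [1.4, 4.4]].

Step 3 — invert S. det(S) = 11.3667·4.4 - (1.4)² = 48.0533.
  S^{-1} = (1/det) · [[d, -b], [-b, a]] = [[0.0916, -0.0291],
 [-0.0291, 0.2365]].

Step 4 — quadratic form (x̄ - mu_0)^T · S^{-1} · (x̄ - mu_0):
  S^{-1} · (x̄ - mu_0) = (0.0472, 0.2123),
  (x̄ - mu_0)^T · [...] = (0.8333)·(0.0472) + (1)·(0.2123) = 0.2516.

Step 5 — scale by n: T² = 6 · 0.2516 = 1.5094.

T² ≈ 1.5094


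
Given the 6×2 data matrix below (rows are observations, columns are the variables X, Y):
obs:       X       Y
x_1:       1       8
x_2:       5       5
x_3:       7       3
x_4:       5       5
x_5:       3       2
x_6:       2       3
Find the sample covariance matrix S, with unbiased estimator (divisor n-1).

Step 1 — column means:
  mean(X) = (1 + 5 + 7 + 5 + 3 + 2) / 6 = 23/6 = 3.8333
  mean(Y) = (8 + 5 + 3 + 5 + 2 + 3) / 6 = 26/6 = 4.3333

Step 2 — sample covariance S[i,j] = (1/(n-1)) · Σ_k (x_{k,i} - mean_i) · (x_{k,j} - mean_j), with n-1 = 5.
  S[X,X] = ((-2.8333)·(-2.8333) + (1.1667)·(1.1667) + (3.1667)·(3.1667) + (1.1667)·(1.1667) + (-0.8333)·(-0.8333) + (-1.8333)·(-1.8333)) / 5 = 24.8333/5 = 4.9667
  S[X,Y] = ((-2.8333)·(3.6667) + (1.1667)·(0.6667) + (3.1667)·(-1.3333) + (1.1667)·(0.6667) + (-0.8333)·(-2.3333) + (-1.8333)·(-1.3333)) / 5 = -8.6667/5 = -1.7333
  S[Y,Y] = ((3.6667)·(3.6667) + (0.6667)·(0.6667) + (-1.3333)·(-1.3333) + (0.6667)·(0.6667) + (-2.3333)·(-2.3333) + (-1.3333)·(-1.3333)) / 5 = 23.3333/5 = 4.6667

S is symmetric (S[j,i] = S[i,j]). Assembling:

S = [[4.9667, -1.7333],
 [-1.7333, 4.6667]]


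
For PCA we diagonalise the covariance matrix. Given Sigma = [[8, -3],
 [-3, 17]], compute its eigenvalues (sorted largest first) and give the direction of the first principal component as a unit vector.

Step 1 — characteristic polynomial of 2×2 Sigma:
  det(Sigma - λI) = λ² - trace · λ + det = 0.
  trace = 8 + 17 = 25, det = 8·17 - (-3)² = 127.
Step 2 — discriminant:
  Δ = trace² - 4·det = 625 - 508 = 117.
Step 3 — eigenvalues:
  λ = (trace ± √Δ)/2 = (25 ± 10.8167)/2,
  λ_1 = 17.9083,  λ_2 = 7.0917.

Step 4 — unit eigenvector for λ_1: solve (Sigma - λ_1 I)v = 0. First row:
  (8 - 17.9083)·v_x + (-3)·v_y = 0, i.e. (-9.9083)·v_x + (-3)·v_y = 0,
  so v ∝ (b, λ_1 - a) = (-3, 9.9083); multiply by -1 so the first entry is positive: u = (3, -9.9083).
  ||u|| = √((3)² + (-9.9083)²) = √(107.1749) ≈ 10.3525,
  v_1 = u/||u|| ≈ (0.2898, -0.9571) (||v_1|| = 1).

λ_1 = 17.9083,  λ_2 = 7.0917;  v_1 ≈ (0.2898, -0.9571)


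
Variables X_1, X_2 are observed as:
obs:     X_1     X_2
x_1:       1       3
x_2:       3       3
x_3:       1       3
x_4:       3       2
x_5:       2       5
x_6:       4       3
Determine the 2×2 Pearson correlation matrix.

Step 1 — column means:
  mean(X_1) = (1 + 3 + 1 + 3 + 2 + 4) / 6 = 14/6 = 2.3333
  mean(X_2) = (3 + 3 + 3 + 2 + 5 + 3) / 6 = 19/6 = 3.1667

Step 2 — sample variances and covariances s[i,j] = (1/(n-1)) · Σ_k (x_{k,i} - mean_i) · (x_{k,j} - mean_j), with n-1 = 5:
  s[X_1,X_1] = ((-1.3333)·(-1.3333) + (0.6667)·(0.6667) + (-1.3333)·(-1.3333) + (0.6667)·(0.6667) + (-0.3333)·(-0.3333) + (1.6667)·(1.6667)) / 5 = 7.3333/5 = 1.4667
  s[X_1,X_2] = ((-1.3333)·(-0.1667) + (0.6667)·(-0.1667) + (-1.3333)·(-0.1667) + (0.6667)·(-1.1667) + (-0.3333)·(1.8333) + (1.6667)·(-0.1667)) / 5 = -1.3333/5 = -0.2667
  s[X_2,X_2] = ((-0.1667)·(-0.1667) + (-0.1667)·(-0.1667) + (-0.1667)·(-0.1667) + (-1.1667)·(-1.1667) + (1.8333)·(1.8333) + (-0.1667)·(-0.1667)) / 5 = 4.8333/5 = 0.9667
  Sample standard deviations s_i = √(s[i,i]):
  s(X_1) = √(1.4667) = 1.2111
  s(X_2) = √(0.9667) = 0.9832

Step 3 — r_{ij} = s_{ij} / (s_i · s_j):
  r[X_1,X_1] = 1 (diagonal).
  r[X_1,X_2] = -0.2667 / (1.2111 · 0.9832) = -0.2667 / 1.1907 = -0.224
  r[X_2,X_2] = 1 (diagonal).

R is symmetric with unit diagonal. Assembling:

R = [[1, -0.224],
 [-0.224, 1]]


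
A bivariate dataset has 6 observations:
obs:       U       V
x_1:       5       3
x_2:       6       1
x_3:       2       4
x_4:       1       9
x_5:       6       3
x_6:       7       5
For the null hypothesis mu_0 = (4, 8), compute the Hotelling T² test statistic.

Step 1 — sample mean vector:
  mean(U) = (5 + 6 + 2 + 1 + 6 + 7) / 6 = 27/6 = 4.5
  mean(V) = (3 + 1 + 4 + 9 + 3 + 5) / 6 = 25/6 = 4.1667
  x̄ = (4.5, 4.1667),  deviation x̄ - mu_0 = (4.5, 4.1667) - (4, 8) = (0.5, -3.8333).

Step 2 — sample covariance matrix, S[i,j] = (1/(n-1)) · Σ_k (x_{k,i} - mean_i) · (x_{k,j} - mean_j), divisor n-1 = 5:
  S[U,U] = ((0.5)·(0.5) + (1.5)·(1.5) + (-2.5)·(-2.5) + (-3.5)·(-3.5) + (1.5)·(1.5) + (2.5)·(2.5)) / 5 = 29.5/5 = 5.9
  S[U,V] = ((0.5)·(-1.1667) + (1.5)·(-3.1667) + (-2.5)·(-0.1667) + (-3.5)·(4.8333) + (1.5)·(-1.1667) + (2.5)·(0.8333)) / 5 = -21.5/5 = -4.3
  S[V,V] = ((-1.1667)·(-1.1667) + (-3.1667)·(-3.1667) + (-0.1667)·(-0.1667) + (4.8333)·(4.8333) + (-1.1667)·(-1.1667) + (0.8333)·(0.8333)) / 5 = 36.8333/5 = 7.3667
  S = [[5.9, -4.3],
 [-4.3, 7.3667]].

Step 3 — invert S. det(S) = 5.9·7.3667 - (-4.3)² = 24.9733.
  S^{-1} = (1/det) · [[d, -b], [-b, a]] = [[0.295, 0.1722],
 [0.1722, 0.2363]].

Step 4 — quadratic form (x̄ - mu_0)^T · S^{-1} · (x̄ - mu_0):
  S^{-1} · (x̄ - mu_0) = (-0.5125, -0.8195),
  (x̄ - mu_0)^T · [...] = (0.5)·(-0.5125) + (-3.8333)·(-0.8195) = 2.8853.

Step 5 — scale by n: T² = 6 · 2.8853 = 17.3118.

T² ≈ 17.3118


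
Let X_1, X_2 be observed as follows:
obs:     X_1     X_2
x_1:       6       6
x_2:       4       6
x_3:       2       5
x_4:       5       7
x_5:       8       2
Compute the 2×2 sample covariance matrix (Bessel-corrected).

Step 1 — column means:
  mean(X_1) = (6 + 4 + 2 + 5 + 8) / 5 = 25/5 = 5
  mean(X_2) = (6 + 6 + 5 + 7 + 2) / 5 = 26/5 = 5.2

Step 2 — sample covariance S[i,j] = (1/(n-1)) · Σ_k (x_{k,i} - mean_i) · (x_{k,j} - mean_j), with n-1 = 4.
  S[X_1,X_1] = ((1)·(1) + (-1)·(-1) + (-3)·(-3) + (0)·(0) + (3)·(3)) / 4 = 20/4 = 5
  S[X_1,X_2] = ((1)·(0.8) + (-1)·(0.8) + (-3)·(-0.2) + (0)·(1.8) + (3)·(-3.2)) / 4 = -9/4 = -2.25
  S[X_2,X_2] = ((0.8)·(0.8) + (0.8)·(0.8) + (-0.2)·(-0.2) + (1.8)·(1.8) + (-3.2)·(-3.2)) / 4 = 14.8/4 = 3.7

S is symmetric (S[j,i] = S[i,j]). Assembling:

S = [[5, -2.25],
 [-2.25, 3.7]]


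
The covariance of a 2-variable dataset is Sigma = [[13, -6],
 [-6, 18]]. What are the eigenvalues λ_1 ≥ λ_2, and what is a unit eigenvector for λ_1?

Step 1 — characteristic polynomial of 2×2 Sigma:
  det(Sigma - λI) = λ² - trace · λ + det = 0.
  trace = 13 + 18 = 31, det = 13·18 - (-6)² = 198.
Step 2 — discriminant:
  Δ = trace² - 4·det = 961 - 792 = 169.
Step 3 — eigenvalues:
  λ = (trace ± √Δ)/2 = (31 ± 13)/2,
  λ_1 = 22,  λ_2 = 9.

Step 4 — unit eigenvector for λ_1: solve (Sigma - λ_1 I)v = 0. First row:
  (13 - 22)·v_x + (-6)·v_y = 0, i.e. (-9)·v_x + (-6)·v_y = 0,
  so v ∝ (b, λ_1 - a) = (-6, 9); multiply by -1 so the first entry is positive: u = (6, -9).
  ||u|| = √((6)² + (-9)²) = √(117) ≈ 10.8167,
  v_1 = u/||u|| ≈ (0.5547, -0.8321) (||v_1|| = 1).

λ_1 = 22,  λ_2 = 9;  v_1 ≈ (0.5547, -0.8321)


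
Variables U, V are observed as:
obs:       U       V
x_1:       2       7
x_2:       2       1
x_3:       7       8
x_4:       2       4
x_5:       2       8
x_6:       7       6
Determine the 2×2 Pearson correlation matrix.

Step 1 — column means:
  mean(U) = (2 + 2 + 7 + 2 + 2 + 7) / 6 = 22/6 = 3.6667
  mean(V) = (7 + 1 + 8 + 4 + 8 + 6) / 6 = 34/6 = 5.6667

Step 2 — sample variances and covariances s[i,j] = (1/(n-1)) · Σ_k (x_{k,i} - mean_i) · (x_{k,j} - mean_j), with n-1 = 5:
  s[U,U] = ((-1.6667)·(-1.6667) + (-1.6667)·(-1.6667) + (3.3333)·(3.3333) + (-1.6667)·(-1.6667) + (-1.6667)·(-1.6667) + (3.3333)·(3.3333)) / 5 = 33.3333/5 = 6.6667
  s[U,V] = ((-1.6667)·(1.3333) + (-1.6667)·(-4.6667) + (3.3333)·(2.3333) + (-1.6667)·(-1.6667) + (-1.6667)·(2.3333) + (3.3333)·(0.3333)) / 5 = 13.3333/5 = 2.6667
  s[V,V] = ((1.3333)·(1.3333) + (-4.6667)·(-4.6667) + (2.3333)·(2.3333) + (-1.6667)·(-1.6667) + (2.3333)·(2.3333) + (0.3333)·(0.3333)) / 5 = 37.3333/5 = 7.4667
  Sample standard deviations s_i = √(s[i,i]):
  s(U) = √(6.6667) = 2.582
  s(V) = √(7.4667) = 2.7325

Step 3 — r_{ij} = s_{ij} / (s_i · s_j):
  r[U,U] = 1 (diagonal).
  r[U,V] = 2.6667 / (2.582 · 2.7325) = 2.6667 / 7.0553 = 0.378
  r[V,V] = 1 (diagonal).

R is symmetric with unit diagonal. Assembling:

R = [[1, 0.378],
 [0.378, 1]]


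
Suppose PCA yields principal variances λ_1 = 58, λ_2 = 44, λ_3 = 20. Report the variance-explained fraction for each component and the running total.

Step 1 — total variance = trace(Sigma) = Σ λ_i = 58 + 44 + 20 = 122.

Step 2 — fraction explained by component i = λ_i / Σ λ:
  PC1: 58/122 = 0.4754
  PC2: 44/122 = 0.3607
  PC3: 20/122 = 0.1639

Step 3 — cumulative fraction after k components = (λ_1 + ... + λ_k) / Σ λ:
  k = 1: 58/122 = 0.4754
  k = 2: (58 + 44)/122 = 102/122 = 0.8361
  k = 3: (58 + 44 + 20)/122 = 122/122 = 1

Summary (fraction, with percent):

explained: PC1 0.4754 (47.54%), PC2 0.3607 (36.07%), PC3 0.1639 (16.39%);  cumulative: 0.4754, 0.8361, 1


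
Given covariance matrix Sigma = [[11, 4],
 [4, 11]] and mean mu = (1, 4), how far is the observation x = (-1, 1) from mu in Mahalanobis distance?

Step 1 — centre the observation: (x - mu) = (-2, -3).

Step 2 — invert Sigma. det(Sigma) = 11·11 - (4)² = 105.
  Sigma^{-1} = (1/det) · [[d, -b], [-b, a]] = [[0.1048, -0.0381],
 [-0.0381, 0.1048]].

Step 3 — form the quadratic (x - mu)^T · Sigma^{-1} · (x - mu):
  Sigma^{-1} · (x - mu) = (-0.0952, -0.2381).
  (x - mu)^T · [Sigma^{-1} · (x - mu)] = (-2)·(-0.0952) + (-3)·(-0.2381) = 0.9048.

Step 4 — take square root: d = √(0.9048) ≈ 0.9512.

d(x, mu) = √(0.9048) ≈ 0.9512


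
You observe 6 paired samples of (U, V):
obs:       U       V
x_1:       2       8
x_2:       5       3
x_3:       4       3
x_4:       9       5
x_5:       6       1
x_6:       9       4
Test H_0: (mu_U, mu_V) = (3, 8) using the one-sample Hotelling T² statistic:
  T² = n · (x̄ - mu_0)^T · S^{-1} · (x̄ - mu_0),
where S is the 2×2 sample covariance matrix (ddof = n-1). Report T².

Step 1 — sample mean vector:
  mean(U) = (2 + 5 + 4 + 9 + 6 + 9) / 6 = 35/6 = 5.8333
  mean(V) = (8 + 3 + 3 + 5 + 1 + 4) / 6 = 24/6 = 4
  x̄ = (5.8333, 4),  deviation x̄ - mu_0 = (5.8333, 4) - (3, 8) = (2.8333, -4).

Step 2 — sample covariance matrix, S[i,j] = (1/(n-1)) · Σ_k (x_{k,i} - mean_i) · (x_{k,j} - mean_j), divisor n-1 = 5:
  S[U,U] = ((-3.8333)·(-3.8333) + (-0.8333)·(-0.8333) + (-1.8333)·(-1.8333) + (3.1667)·(3.1667) + (0.1667)·(0.1667) + (3.1667)·(3.1667)) / 5 = 38.8333/5 = 7.7667
  S[U,V] = ((-3.8333)·(4) + (-0.8333)·(-1) + (-1.8333)·(-1) + (3.1667)·(1) + (0.1667)·(-3) + (3.1667)·(0)) / 5 = -10/5 = -2
  S[V,V] = ((4)·(4) + (-1)·(-1) + (-1)·(-1) + (1)·(1) + (-3)·(-3) + (0)·(0)) / 5 = 28/5 = 5.6
  S = [[7.7667, -2],
 [-2, 5.6]].

Step 3 — invert S. det(S) = 7.7667·5.6 - (-2)² = 39.4933.
  S^{-1} = (1/det) · [[d, -b], [-b, a]] = [[0.1418, 0.0506],
 [0.0506, 0.1967]].

Step 4 — quadratic form (x̄ - mu_0)^T · S^{-1} · (x̄ - mu_0):
  S^{-1} · (x̄ - mu_0) = (0.1992, -0.6431),
  (x̄ - mu_0)^T · [...] = (2.8333)·(0.1992) + (-4)·(-0.6431) = 3.137.

Step 5 — scale by n: T² = 6 · 3.137 = 18.8217.

T² ≈ 18.8217


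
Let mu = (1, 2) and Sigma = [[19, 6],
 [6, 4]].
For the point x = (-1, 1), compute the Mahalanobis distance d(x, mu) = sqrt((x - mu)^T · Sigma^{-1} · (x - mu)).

Step 1 — centre the observation: (x - mu) = (-2, -1).

Step 2 — invert Sigma. det(Sigma) = 19·4 - (6)² = 40.
  Sigma^{-1} = (1/det) · [[d, -b], [-b, a]] = [[0.1, -0.15],
 [-0.15, 0.475]].

Step 3 — form the quadratic (x - mu)^T · Sigma^{-1} · (x - mu):
  Sigma^{-1} · (x - mu) = (-0.05, -0.175).
  (x - mu)^T · [Sigma^{-1} · (x - mu)] = (-2)·(-0.05) + (-1)·(-0.175) = 0.275.

Step 4 — take square root: d = √(0.275) ≈ 0.5244.

d(x, mu) = √(0.275) ≈ 0.5244


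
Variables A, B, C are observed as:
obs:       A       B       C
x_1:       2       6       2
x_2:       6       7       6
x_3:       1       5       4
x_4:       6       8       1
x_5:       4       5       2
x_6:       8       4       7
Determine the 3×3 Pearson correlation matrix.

Step 1 — column means:
  mean(A) = (2 + 6 + 1 + 6 + 4 + 8) / 6 = 27/6 = 4.5
  mean(B) = (6 + 7 + 5 + 8 + 5 + 4) / 6 = 35/6 = 5.8333
  mean(C) = (2 + 6 + 4 + 1 + 2 + 7) / 6 = 22/6 = 3.6667

Step 2 — sample variances and covariances s[i,j] = (1/(n-1)) · Σ_k (x_{k,i} - mean_i) · (x_{k,j} - mean_j), with n-1 = 5:
  s[A,A] = ((-2.5)·(-2.5) + (1.5)·(1.5) + (-3.5)·(-3.5) + (1.5)·(1.5) + (-0.5)·(-0.5) + (3.5)·(3.5)) / 5 = 35.5/5 = 7.1
  s[A,B] = ((-2.5)·(0.1667) + (1.5)·(1.1667) + (-3.5)·(-0.8333) + (1.5)·(2.1667) + (-0.5)·(-0.8333) + (3.5)·(-1.8333)) / 5 = 1.5/5 = 0.3
  s[A,C] = ((-2.5)·(-1.6667) + (1.5)·(2.3333) + (-3.5)·(0.3333) + (1.5)·(-2.6667) + (-0.5)·(-1.6667) + (3.5)·(3.3333)) / 5 = 15/5 = 3
  s[B,B] = ((0.1667)·(0.1667) + (1.1667)·(1.1667) + (-0.8333)·(-0.8333) + (2.1667)·(2.1667) + (-0.8333)·(-0.8333) + (-1.8333)·(-1.8333)) / 5 = 10.8333/5 = 2.1667
  s[B,C] = ((0.1667)·(-1.6667) + (1.1667)·(2.3333) + (-0.8333)·(0.3333) + (2.1667)·(-2.6667) + (-0.8333)·(-1.6667) + (-1.8333)·(3.3333)) / 5 = -8.3333/5 = -1.6667
  s[C,C] = ((-1.6667)·(-1.6667) + (2.3333)·(2.3333) + (0.3333)·(0.3333) + (-2.6667)·(-2.6667) + (-1.6667)·(-1.6667) + (3.3333)·(3.3333)) / 5 = 29.3333/5 = 5.8667
  Sample standard deviations s_i = √(s[i,i]):
  s(A) = √(7.1) = 2.6646
  s(B) = √(2.1667) = 1.472
  s(C) = √(5.8667) = 2.4221

Step 3 — r_{ij} = s_{ij} / (s_i · s_j):
  r[A,A] = 1 (diagonal).
  r[A,B] = 0.3 / (2.6646 · 1.472) = 0.3 / 3.9222 = 0.0765
  r[A,C] = 3 / (2.6646 · 2.4221) = 3 / 6.4539 = 0.4648
  r[B,B] = 1 (diagonal).
  r[B,C] = -1.6667 / (1.472 · 2.4221) = -1.6667 / 3.5653 = -0.4675
  r[C,C] = 1 (diagonal).

R is symmetric with unit diagonal. Assembling:

R = [[1, 0.0765, 0.4648],
 [0.0765, 1, -0.4675],
 [0.4648, -0.4675, 1]]


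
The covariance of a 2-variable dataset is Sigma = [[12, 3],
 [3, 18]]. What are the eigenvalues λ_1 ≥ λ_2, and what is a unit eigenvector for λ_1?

Step 1 — characteristic polynomial of 2×2 Sigma:
  det(Sigma - λI) = λ² - trace · λ + det = 0.
  trace = 12 + 18 = 30, det = 12·18 - (3)² = 207.
Step 2 — discriminant:
  Δ = trace² - 4·det = 900 - 828 = 72.
Step 3 — eigenvalues:
  λ = (trace ± √Δ)/2 = (30 ± 8.4853)/2,
  λ_1 = 19.2426,  λ_2 = 10.7574.

Step 4 — unit eigenvector for λ_1: solve (Sigma - λ_1 I)v = 0. First row:
  (12 - 19.2426)·v_x + (3)·v_y = 0, i.e. (-7.2426)·v_x + (3)·v_y = 0,
  so v ∝ (b, λ_1 - a) = (3, 7.2426) = u.
  ||u|| = √((3)² + (7.2426)²) = √(61.4558) ≈ 7.8394,
  v_1 = u/||u|| ≈ (0.3827, 0.9239) (||v_1|| = 1).

λ_1 = 19.2426,  λ_2 = 10.7574;  v_1 ≈ (0.3827, 0.9239)


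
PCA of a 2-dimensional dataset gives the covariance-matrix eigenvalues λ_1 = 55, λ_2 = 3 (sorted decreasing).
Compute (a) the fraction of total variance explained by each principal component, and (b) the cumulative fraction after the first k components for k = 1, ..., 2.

Step 1 — total variance = trace(Sigma) = Σ λ_i = 55 + 3 = 58.

Step 2 — fraction explained by component i = λ_i / Σ λ:
  PC1: 55/58 = 0.9483
  PC2: 3/58 = 0.0517

Step 3 — cumulative fraction after k components = (λ_1 + ... + λ_k) / Σ λ:
  k = 1: 55/58 = 0.9483
  k = 2: (55 + 3)/58 = 58/58 = 1

Summary (fraction, with percent):

explained: PC1 0.9483 (94.83%), PC2 0.0517 (5.17%);  cumulative: 0.9483, 1


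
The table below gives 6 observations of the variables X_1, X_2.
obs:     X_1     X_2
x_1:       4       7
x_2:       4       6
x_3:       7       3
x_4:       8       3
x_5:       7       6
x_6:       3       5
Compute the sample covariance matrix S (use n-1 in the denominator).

Step 1 — column means:
  mean(X_1) = (4 + 4 + 7 + 8 + 7 + 3) / 6 = 33/6 = 5.5
  mean(X_2) = (7 + 6 + 3 + 3 + 6 + 5) / 6 = 30/6 = 5

Step 2 — sample covariance S[i,j] = (1/(n-1)) · Σ_k (x_{k,i} - mean_i) · (x_{k,j} - mean_j), with n-1 = 5.
  S[X_1,X_1] = ((-1.5)·(-1.5) + (-1.5)·(-1.5) + (1.5)·(1.5) + (2.5)·(2.5) + (1.5)·(1.5) + (-2.5)·(-2.5)) / 5 = 21.5/5 = 4.3
  S[X_1,X_2] = ((-1.5)·(2) + (-1.5)·(1) + (1.5)·(-2) + (2.5)·(-2) + (1.5)·(1) + (-2.5)·(0)) / 5 = -11/5 = -2.2
  S[X_2,X_2] = ((2)·(2) + (1)·(1) + (-2)·(-2) + (-2)·(-2) + (1)·(1) + (0)·(0)) / 5 = 14/5 = 2.8

S is symmetric (S[j,i] = S[i,j]). Assembling:

S = [[4.3, -2.2],
 [-2.2, 2.8]]


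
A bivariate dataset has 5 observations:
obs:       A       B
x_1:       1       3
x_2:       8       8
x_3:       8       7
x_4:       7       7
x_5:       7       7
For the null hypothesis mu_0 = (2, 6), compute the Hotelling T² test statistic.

Step 1 — sample mean vector:
  mean(A) = (1 + 8 + 8 + 7 + 7) / 5 = 31/5 = 6.2
  mean(B) = (3 + 8 + 7 + 7 + 7) / 5 = 32/5 = 6.4
  x̄ = (6.2, 6.4),  deviation x̄ - mu_0 = (6.2, 6.4) - (2, 6) = (4.2, 0.4).

Step 2 — sample covariance matrix, S[i,j] = (1/(n-1)) · Σ_k (x_{k,i} - mean_i) · (x_{k,j} - mean_j), divisor n-1 = 4:
  S[A,A] = ((-5.2)·(-5.2) + (1.8)·(1.8) + (1.8)·(1.8) + (0.8)·(0.8) + (0.8)·(0.8)) / 4 = 34.8/4 = 8.7
  S[A,B] = ((-5.2)·(-3.4) + (1.8)·(1.6) + (1.8)·(0.6) + (0.8)·(0.6) + (0.8)·(0.6)) / 4 = 22.6/4 = 5.65
  S[B,B] = ((-3.4)·(-3.4) + (1.6)·(1.6) + (0.6)·(0.6) + (0.6)·(0.6) + (0.6)·(0.6)) / 4 = 15.2/4 = 3.8
  S = [[8.7, 5.65],
 [5.65, 3.8]].

Step 3 — invert S. det(S) = 8.7·3.8 - (5.65)² = 1.1375.
  S^{-1} = (1/det) · [[d, -b], [-b, a]] = [[3.3407, -4.967],
 [-4.967, 7.6484]].

Step 4 — quadratic form (x̄ - mu_0)^T · S^{-1} · (x̄ - mu_0):
  S^{-1} · (x̄ - mu_0) = (12.044, -17.8022),
  (x̄ - mu_0)^T · [...] = (4.2)·(12.044) + (0.4)·(-17.8022) = 43.4637.

Step 5 — scale by n: T² = 5 · 43.4637 = 217.3187.

T² ≈ 217.3187


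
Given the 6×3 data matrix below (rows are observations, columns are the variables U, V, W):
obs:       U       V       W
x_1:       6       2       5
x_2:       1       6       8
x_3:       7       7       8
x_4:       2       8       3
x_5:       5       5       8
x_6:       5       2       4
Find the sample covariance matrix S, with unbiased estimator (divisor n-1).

Step 1 — column means:
  mean(U) = (6 + 1 + 7 + 2 + 5 + 5) / 6 = 26/6 = 4.3333
  mean(V) = (2 + 6 + 7 + 8 + 5 + 2) / 6 = 30/6 = 5
  mean(W) = (5 + 8 + 8 + 3 + 8 + 4) / 6 = 36/6 = 6

Step 2 — sample covariance S[i,j] = (1/(n-1)) · Σ_k (x_{k,i} - mean_i) · (x_{k,j} - mean_j), with n-1 = 5.
  S[U,U] = ((1.6667)·(1.6667) + (-3.3333)·(-3.3333) + (2.6667)·(2.6667) + (-2.3333)·(-2.3333) + (0.6667)·(0.6667) + (0.6667)·(0.6667)) / 5 = 27.3333/5 = 5.4667
  S[U,V] = ((1.6667)·(-3) + (-3.3333)·(1) + (2.6667)·(2) + (-2.3333)·(3) + (0.6667)·(0) + (0.6667)·(-3)) / 5 = -12/5 = -2.4
  S[U,W] = ((1.6667)·(-1) + (-3.3333)·(2) + (2.6667)·(2) + (-2.3333)·(-3) + (0.6667)·(2) + (0.6667)·(-2)) / 5 = 4/5 = 0.8
  S[V,V] = ((-3)·(-3) + (1)·(1) + (2)·(2) + (3)·(3) + (0)·(0) + (-3)·(-3)) / 5 = 32/5 = 6.4
  S[V,W] = ((-3)·(-1) + (1)·(2) + (2)·(2) + (3)·(-3) + (0)·(2) + (-3)·(-2)) / 5 = 6/5 = 1.2
  S[W,W] = ((-1)·(-1) + (2)·(2) + (2)·(2) + (-3)·(-3) + (2)·(2) + (-2)·(-2)) / 5 = 26/5 = 5.2

S is symmetric (S[j,i] = S[i,j]). Assembling:

S = [[5.4667, -2.4, 0.8],
 [-2.4, 6.4, 1.2],
 [0.8, 1.2, 5.2]]


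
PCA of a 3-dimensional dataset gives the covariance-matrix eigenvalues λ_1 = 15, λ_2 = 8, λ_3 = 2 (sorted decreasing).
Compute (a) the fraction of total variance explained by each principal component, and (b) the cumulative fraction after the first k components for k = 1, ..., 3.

Step 1 — total variance = trace(Sigma) = Σ λ_i = 15 + 8 + 2 = 25.

Step 2 — fraction explained by component i = λ_i / Σ λ:
  PC1: 15/25 = 0.6
  PC2: 8/25 = 0.32
  PC3: 2/25 = 0.08

Step 3 — cumulative fraction after k components = (λ_1 + ... + λ_k) / Σ λ:
  k = 1: 15/25 = 0.6
  k = 2: (15 + 8)/25 = 23/25 = 0.92
  k = 3: (15 + 8 + 2)/25 = 25/25 = 1

Summary (fraction, with percent):

explained: PC1 0.6 (60%), PC2 0.32 (32%), PC3 0.08 (8%);  cumulative: 0.6, 0.92, 1


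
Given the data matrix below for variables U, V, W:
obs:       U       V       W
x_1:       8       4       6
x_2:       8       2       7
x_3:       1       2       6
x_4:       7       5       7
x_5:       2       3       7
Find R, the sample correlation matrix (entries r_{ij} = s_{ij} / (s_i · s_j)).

Step 1 — column means:
  mean(U) = (8 + 8 + 1 + 7 + 2) / 5 = 26/5 = 5.2
  mean(V) = (4 + 2 + 2 + 5 + 3) / 5 = 16/5 = 3.2
  mean(W) = (6 + 7 + 6 + 7 + 7) / 5 = 33/5 = 6.6

Step 2 — sample variances and covariances s[i,j] = (1/(n-1)) · Σ_k (x_{k,i} - mean_i) · (x_{k,j} - mean_j), with n-1 = 4:
  s[U,U] = ((2.8)·(2.8) + (2.8)·(2.8) + (-4.2)·(-4.2) + (1.8)·(1.8) + (-3.2)·(-3.2)) / 4 = 46.8/4 = 11.7
  s[U,V] = ((2.8)·(0.8) + (2.8)·(-1.2) + (-4.2)·(-1.2) + (1.8)·(1.8) + (-3.2)·(-0.2)) / 4 = 7.8/4 = 1.95
  s[U,W] = ((2.8)·(-0.6) + (2.8)·(0.4) + (-4.2)·(-0.6) + (1.8)·(0.4) + (-3.2)·(0.4)) / 4 = 1.4/4 = 0.35
  s[V,V] = ((0.8)·(0.8) + (-1.2)·(-1.2) + (-1.2)·(-1.2) + (1.8)·(1.8) + (-0.2)·(-0.2)) / 4 = 6.8/4 = 1.7
  s[V,W] = ((0.8)·(-0.6) + (-1.2)·(0.4) + (-1.2)·(-0.6) + (1.8)·(0.4) + (-0.2)·(0.4)) / 4 = 0.4/4 = 0.1
  s[W,W] = ((-0.6)·(-0.6) + (0.4)·(0.4) + (-0.6)·(-0.6) + (0.4)·(0.4) + (0.4)·(0.4)) / 4 = 1.2/4 = 0.3
  Sample standard deviations s_i = √(s[i,i]):
  s(U) = √(11.7) = 3.4205
  s(V) = √(1.7) = 1.3038
  s(W) = √(0.3) = 0.5477

Step 3 — r_{ij} = s_{ij} / (s_i · s_j):
  r[U,U] = 1 (diagonal).
  r[U,V] = 1.95 / (3.4205 · 1.3038) = 1.95 / 4.4598 = 0.4372
  r[U,W] = 0.35 / (3.4205 · 0.5477) = 0.35 / 1.8735 = 0.1868
  r[V,V] = 1 (diagonal).
  r[V,W] = 0.1 / (1.3038 · 0.5477) = 0.1 / 0.7141 = 0.14
  r[W,W] = 1 (diagonal).

R is symmetric with unit diagonal. Assembling:

R = [[1, 0.4372, 0.1868],
 [0.4372, 1, 0.14],
 [0.1868, 0.14, 1]]


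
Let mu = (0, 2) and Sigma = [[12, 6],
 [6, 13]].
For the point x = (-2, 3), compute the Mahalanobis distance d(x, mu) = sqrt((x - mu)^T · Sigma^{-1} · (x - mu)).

Step 1 — centre the observation: (x - mu) = (-2, 1).

Step 2 — invert Sigma. det(Sigma) = 12·13 - (6)² = 120.
  Sigma^{-1} = (1/det) · [[d, -b], [-b, a]] = [[0.1083, -0.05],
 [-0.05, 0.1]].

Step 3 — form the quadratic (x - mu)^T · Sigma^{-1} · (x - mu):
  Sigma^{-1} · (x - mu) = (-0.2667, 0.2).
  (x - mu)^T · [Sigma^{-1} · (x - mu)] = (-2)·(-0.2667) + (1)·(0.2) = 0.7333.

Step 4 — take square root: d = √(0.7333) ≈ 0.8563.

d(x, mu) = √(0.7333) ≈ 0.8563


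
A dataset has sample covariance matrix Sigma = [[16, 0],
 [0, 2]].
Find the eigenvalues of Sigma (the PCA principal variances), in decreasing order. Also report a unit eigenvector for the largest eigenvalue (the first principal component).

Step 1 — characteristic polynomial of 2×2 Sigma:
  det(Sigma - λI) = λ² - trace · λ + det = 0.
  trace = 16 + 2 = 18, det = 16·2 - (0)² = 32.
Step 2 — discriminant:
  Δ = trace² - 4·det = 324 - 128 = 196.
Step 3 — eigenvalues:
  λ = (trace ± √Δ)/2 = (18 ± 14)/2,
  λ_1 = 16,  λ_2 = 2.

Step 4 — unit eigenvector for λ_1: Sigma is diagonal, so its eigenvectors are the coordinate axes. λ_1 = 16 is the diagonal entry on the first coordinate axis, hence
  v_1 = (1, 0) (||v_1|| = 1).

λ_1 = 16,  λ_2 = 2;  v_1 ≈ (1, 0)


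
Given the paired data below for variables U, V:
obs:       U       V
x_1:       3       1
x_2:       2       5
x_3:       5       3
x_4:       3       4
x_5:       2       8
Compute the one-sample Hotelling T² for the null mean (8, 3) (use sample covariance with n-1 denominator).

Step 1 — sample mean vector:
  mean(U) = (3 + 2 + 5 + 3 + 2) / 5 = 15/5 = 3
  mean(V) = (1 + 5 + 3 + 4 + 8) / 5 = 21/5 = 4.2
  x̄ = (3, 4.2),  deviation x̄ - mu_0 = (3, 4.2) - (8, 3) = (-5, 1.2).

Step 2 — sample covariance matrix, S[i,j] = (1/(n-1)) · Σ_k (x_{k,i} - mean_i) · (x_{k,j} - mean_j), divisor n-1 = 4:
  S[U,U] = ((0)·(0) + (-1)·(-1) + (2)·(2) + (0)·(0) + (-1)·(-1)) / 4 = 6/4 = 1.5
  S[U,V] = ((0)·(-3.2) + (-1)·(0.8) + (2)·(-1.2) + (0)·(-0.2) + (-1)·(3.8)) / 4 = -7/4 = -1.75
  S[V,V] = ((-3.2)·(-3.2) + (0.8)·(0.8) + (-1.2)·(-1.2) + (-0.2)·(-0.2) + (3.8)·(3.8)) / 4 = 26.8/4 = 6.7
  S = [[1.5, -1.75],
 [-1.75, 6.7]].

Step 3 — invert S. det(S) = 1.5·6.7 - (-1.75)² = 6.9875.
  S^{-1} = (1/det) · [[d, -b], [-b, a]] = [[0.9589, 0.2504],
 [0.2504, 0.2147]].

Step 4 — quadratic form (x̄ - mu_0)^T · S^{-1} · (x̄ - mu_0):
  S^{-1} · (x̄ - mu_0) = (-4.4937, -0.9946),
  (x̄ - mu_0)^T · [...] = (-5)·(-4.4937) + (1.2)·(-0.9946) = 21.2751.

Step 5 — scale by n: T² = 5 · 21.2751 = 106.3757.

T² ≈ 106.3757


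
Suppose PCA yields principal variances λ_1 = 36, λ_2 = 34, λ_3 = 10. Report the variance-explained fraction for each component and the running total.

Step 1 — total variance = trace(Sigma) = Σ λ_i = 36 + 34 + 10 = 80.

Step 2 — fraction explained by component i = λ_i / Σ λ:
  PC1: 36/80 = 0.45
  PC2: 34/80 = 0.425
  PC3: 10/80 = 0.125

Step 3 — cumulative fraction after k components = (λ_1 + ... + λ_k) / Σ λ:
  k = 1: 36/80 = 0.45
  k = 2: (36 + 34)/80 = 70/80 = 0.875
  k = 3: (36 + 34 + 10)/80 = 80/80 = 1

Summary (fraction, with percent):

explained: PC1 0.45 (45%), PC2 0.425 (42.5%), PC3 0.125 (12.5%);  cumulative: 0.45, 0.875, 1


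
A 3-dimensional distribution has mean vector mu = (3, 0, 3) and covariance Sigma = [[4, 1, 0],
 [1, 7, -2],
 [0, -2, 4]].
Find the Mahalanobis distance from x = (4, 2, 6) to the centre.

Step 1 — centre the observation: (x - mu) = (1, 2, 3).

Step 2 — invert Sigma (cofactor / det for 3×3, or solve directly):
  Sigma^{-1} = [[0.2609, -0.0435, -0.0217],
 [-0.0435, 0.1739, 0.087],
 [-0.0217, 0.087, 0.2935]].

Step 3 — form the quadratic (x - mu)^T · Sigma^{-1} · (x - mu):
  Sigma^{-1} · (x - mu) = (0.1087, 0.5652, 1.0326).
  (x - mu)^T · [Sigma^{-1} · (x - mu)] = (1)·(0.1087) + (2)·(0.5652) + (3)·(1.0326) = 4.337.

Step 4 — take square root: d = √(4.337) ≈ 2.0825.

d(x, mu) = √(4.337) ≈ 2.0825


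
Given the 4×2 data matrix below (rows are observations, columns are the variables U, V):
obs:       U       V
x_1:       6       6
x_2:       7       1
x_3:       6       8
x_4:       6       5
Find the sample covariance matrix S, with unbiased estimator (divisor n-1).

Step 1 — column means:
  mean(U) = (6 + 7 + 6 + 6) / 4 = 25/4 = 6.25
  mean(V) = (6 + 1 + 8 + 5) / 4 = 20/4 = 5

Step 2 — sample covariance S[i,j] = (1/(n-1)) · Σ_k (x_{k,i} - mean_i) · (x_{k,j} - mean_j), with n-1 = 3.
  S[U,U] = ((-0.25)·(-0.25) + (0.75)·(0.75) + (-0.25)·(-0.25) + (-0.25)·(-0.25)) / 3 = 0.75/3 = 0.25
  S[U,V] = ((-0.25)·(1) + (0.75)·(-4) + (-0.25)·(3) + (-0.25)·(0)) / 3 = -4/3 = -1.3333
  S[V,V] = ((1)·(1) + (-4)·(-4) + (3)·(3) + (0)·(0)) / 3 = 26/3 = 8.6667

S is symmetric (S[j,i] = S[i,j]). Assembling:

S = [[0.25, -1.3333],
 [-1.3333, 8.6667]]


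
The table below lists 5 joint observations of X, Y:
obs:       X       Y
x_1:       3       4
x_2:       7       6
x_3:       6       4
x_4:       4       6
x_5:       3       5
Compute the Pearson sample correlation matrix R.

Step 1 — column means:
  mean(X) = (3 + 7 + 6 + 4 + 3) / 5 = 23/5 = 4.6
  mean(Y) = (4 + 6 + 4 + 6 + 5) / 5 = 25/5 = 5

Step 2 — sample variances and covariances s[i,j] = (1/(n-1)) · Σ_k (x_{k,i} - mean_i) · (x_{k,j} - mean_j), with n-1 = 4:
  s[X,X] = ((-1.6)·(-1.6) + (2.4)·(2.4) + (1.4)·(1.4) + (-0.6)·(-0.6) + (-1.6)·(-1.6)) / 4 = 13.2/4 = 3.3
  s[X,Y] = ((-1.6)·(-1) + (2.4)·(1) + (1.4)·(-1) + (-0.6)·(1) + (-1.6)·(0)) / 4 = 2/4 = 0.5
  s[Y,Y] = ((-1)·(-1) + (1)·(1) + (-1)·(-1) + (1)·(1) + (0)·(0)) / 4 = 4/4 = 1
  Sample standard deviations s_i = √(s[i,i]):
  s(X) = √(3.3) = 1.8166
  s(Y) = √(1) = 1

Step 3 — r_{ij} = s_{ij} / (s_i · s_j):
  r[X,X] = 1 (diagonal).
  r[X,Y] = 0.5 / (1.8166 · 1) = 0.5 / 1.8166 = 0.2752
  r[Y,Y] = 1 (diagonal).

R is symmetric with unit diagonal. Assembling:

R = [[1, 0.2752],
 [0.2752, 1]]


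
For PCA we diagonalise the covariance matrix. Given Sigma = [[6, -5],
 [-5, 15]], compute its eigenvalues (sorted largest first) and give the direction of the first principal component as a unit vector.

Step 1 — characteristic polynomial of 2×2 Sigma:
  det(Sigma - λI) = λ² - trace · λ + det = 0.
  trace = 6 + 15 = 21, det = 6·15 - (-5)² = 65.
Step 2 — discriminant:
  Δ = trace² - 4·det = 441 - 260 = 181.
Step 3 — eigenvalues:
  λ = (trace ± √Δ)/2 = (21 ± 13.4536)/2,
  λ_1 = 17.2268,  λ_2 = 3.7732.

Step 4 — unit eigenvector for λ_1: solve (Sigma - λ_1 I)v = 0. First row:
  (6 - 17.2268)·v_x + (-5)·v_y = 0, i.e. (-11.2268)·v_x + (-5)·v_y = 0,
  so v ∝ (b, λ_1 - a) = (-5, 11.2268); multiply by -1 so the first entry is positive: u = (5, -11.2268).
  ||u|| = √((5)² + (-11.2268)²) = √(151.0413) ≈ 12.2899,
  v_1 = u/||u|| ≈ (0.4068, -0.9135) (||v_1|| = 1).

λ_1 = 17.2268,  λ_2 = 3.7732;  v_1 ≈ (0.4068, -0.9135)
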